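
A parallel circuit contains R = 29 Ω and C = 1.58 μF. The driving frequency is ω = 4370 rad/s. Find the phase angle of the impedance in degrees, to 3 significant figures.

-11.3°

X_C = 1/(ωC) = 145 Ω
Parallel: admittances add. Y = 1/R + jωC
Y = (0.0345 + j0.00690) S
|Y| = 0.0352 S → |Z| = 1/|Y| = 28.4 Ω, ∠Z = −∠Y = -11.3°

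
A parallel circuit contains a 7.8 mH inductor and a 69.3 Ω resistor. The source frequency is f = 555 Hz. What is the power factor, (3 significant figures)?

0.365

ω = 2πf = 3487 rad/s
X_L = ωL = 27.2 Ω
Parallel: admittances add. Y = 1/R + 1/(jωL)
Y = (0.0144 − j0.0368) S
|Y| = 0.0395 S → |Z| = 1/|Y| = 25.3 Ω, ∠Z = −∠Y = 68.6°
cos φ = cos(68.6°) = 0.365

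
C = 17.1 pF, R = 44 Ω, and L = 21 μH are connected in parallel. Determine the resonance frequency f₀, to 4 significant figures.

ω₀ = 1/√(LC) = 1/√(2.1e-05 × 1.71e-11) = 5.277e+07 rad/s
f₀ = ω₀/(2π) = 8.399 MHz

8.399 MHz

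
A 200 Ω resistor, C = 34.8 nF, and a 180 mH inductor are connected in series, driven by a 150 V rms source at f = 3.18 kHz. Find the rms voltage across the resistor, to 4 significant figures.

13.84 V

ω = 2πf = 19980 rad/s
X_L = ωL = 3596 Ω
X_C = 1/(ωC) = 1438 Ω
Net reactance X = X_L − X_C = 2158 Ω
Z = 200.0 + j2158 Ω
|Z| = √(200.0² + 2158²) = 2168 Ω
I = V/|Z| = 69.20 mA
V_R = I·|Z_R| = 0.06920 × 200.0 = 13.84 V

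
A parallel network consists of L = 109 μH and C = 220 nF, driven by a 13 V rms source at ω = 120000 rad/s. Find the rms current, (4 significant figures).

650.7 mA

X_L = ωL = 13.08 Ω
X_C = 1/(ωC) = 37.88 Ω
Parallel: admittances add. Y = 1/(jωL) + jωC
Y = (0 − j0.05005) S
|Y| = 0.05005 S → |Z| = 1/|Y| = 19.98 Ω, ∠Z = −∠Y = 90.00°
I = V/|Z| = 13/19.98 = 650.7 mA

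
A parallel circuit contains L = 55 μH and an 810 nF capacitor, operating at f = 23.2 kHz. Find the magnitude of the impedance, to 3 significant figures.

ω = 2πf = 145800 rad/s
X_L = ωL = 8.02 Ω
X_C = 1/(ωC) = 8.47 Ω
Parallel: admittances add. Y = 1/(jωL) + jωC
Y = (0 − j0.00666) S
|Y| = 0.00666 S → |Z| = 1/|Y| = 150 Ω, ∠Z = −∠Y = 90.0°

150 Ω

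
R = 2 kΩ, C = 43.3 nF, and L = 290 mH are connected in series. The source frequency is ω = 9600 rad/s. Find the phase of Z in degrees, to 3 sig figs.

10.7°

X_L = ωL = 2780 Ω
X_C = 1/(ωC) = 2410 Ω
Net reactance X = X_L − X_C = 378 Ω
Z = 2000 + j378 Ω
|Z| = √(2000² + 378²) = 2040 Ω
∠Z = arctan(378/2000) = 10.7°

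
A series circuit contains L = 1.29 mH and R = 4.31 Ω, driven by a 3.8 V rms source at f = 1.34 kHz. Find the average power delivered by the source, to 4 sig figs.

455.8 mW

ω = 2πf = 8419 rad/s
X_L = ωL = 10.86 Ω
Z = 4.310 + j10.86 Ω
|Z| = √(4.310² + 10.86²) = 11.69 Ω
∠Z = arctan(10.86/4.310) = 68.36°
I = V/|Z| = 325.2 mA
P = VI cos φ = 3.8 × 0.3252 × cos(68.36°) = 455.8 mW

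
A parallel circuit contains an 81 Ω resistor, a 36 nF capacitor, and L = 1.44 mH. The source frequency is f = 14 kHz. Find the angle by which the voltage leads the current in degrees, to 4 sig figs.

ω = 2πf = 87960 rad/s
X_L = ωL = 126.7 Ω
X_C = 1/(ωC) = 315.8 Ω
Parallel: admittances add. Y = 1/R + 1/(jωL) + jωC
Y = (0.01235 − j0.004728) S
|Y| = 0.01322 S → |Z| = 1/|Y| = 75.64 Ω, ∠Z = −∠Y = 20.95°

20.95°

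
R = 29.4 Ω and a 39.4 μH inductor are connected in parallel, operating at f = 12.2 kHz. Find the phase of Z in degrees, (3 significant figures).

ω = 2πf = 76650 rad/s
X_L = ωL = 3.02 Ω
Parallel: admittances add. Y = 1/R + 1/(jωL)
Y = (0.0340 − j0.331) S
|Y| = 0.333 S → |Z| = 1/|Y| = 3.00 Ω, ∠Z = −∠Y = 84.1°

84.1°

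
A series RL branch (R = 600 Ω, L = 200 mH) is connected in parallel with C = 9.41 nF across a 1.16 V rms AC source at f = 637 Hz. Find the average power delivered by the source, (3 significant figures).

ω = 2πf = 4002 rad/s
X_L = ωL = 800 Ω
X_C = 1/(ωC) = 26600 Ω
Branch 1 (R+jX_L): Z₁ = 600 + j800 Ω, |Z₁| = 1000 Ω
Branch 2 (−jX_C): Z₂ = −j26600 Ω
Parallel: Z = Z₁Z₂/(Z₁+Z₂), |Z| = 1030 Ω, ∠Z = 51.8°
I = V/|Z| = 1.12 mA
P = VI cos φ = 1.16 × 0.00112 × cos(51.8°) = 807 μW

807 μW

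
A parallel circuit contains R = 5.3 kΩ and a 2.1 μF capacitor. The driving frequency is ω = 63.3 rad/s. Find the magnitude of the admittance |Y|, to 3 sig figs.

X_C = 1/(ωC) = 7520 Ω
Parallel: admittances add. Y = 1/R + jωC
Y = (0.000189 + j0.000133) S
|Y| = 0.000231 S → |Z| = 1/|Y| = 4330 Ω, ∠Z = −∠Y = -35.2°

231 μS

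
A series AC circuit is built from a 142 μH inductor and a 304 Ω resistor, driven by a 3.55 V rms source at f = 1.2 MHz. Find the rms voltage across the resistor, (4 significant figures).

0.9697 V

ω = 2πf = 7.54e+06 rad/s
X_L = ωL = 1071 Ω
Z = 304.0 + j1071 Ω
|Z| = √(304.0² + 1071²) = 1113 Ω
I = V/|Z| = 3.190 mA
V_R = I·|Z_R| = 0.003190 × 304.0 = 0.9697 V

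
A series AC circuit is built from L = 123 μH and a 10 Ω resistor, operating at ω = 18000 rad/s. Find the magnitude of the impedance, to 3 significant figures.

X_L = ωL = 2.21 Ω
Z = 10.0 + j2.21 Ω
|Z| = √(10.0² + 2.21²) = 10.2 Ω

10.2 Ω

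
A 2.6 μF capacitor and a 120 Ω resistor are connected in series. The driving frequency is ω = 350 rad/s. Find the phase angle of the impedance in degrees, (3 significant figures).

-83.8°

X_C = 1/(ωC) = 1100 Ω
Z = 120 − j1100 Ω
|Z| = √(120² + 1100²) = 1110 Ω
∠Z = arctan(-1100/120) = -83.8°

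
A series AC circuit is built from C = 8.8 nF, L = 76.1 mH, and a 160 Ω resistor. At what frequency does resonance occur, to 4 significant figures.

ω₀ = 1/√(LC) = 1/√(0.0761 × 8.8e-09) = 38640 rad/s
f₀ = ω₀/(2π) = 6.150 kHz

6.150 kHz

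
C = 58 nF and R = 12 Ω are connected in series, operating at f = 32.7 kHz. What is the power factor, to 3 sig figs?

0.142

ω = 2πf = 205500 rad/s
X_C = 1/(ωC) = 83.9 Ω
Z = 12.0 − j83.9 Ω
|Z| = √(12.0² + 83.9²) = 84.8 Ω
∠Z = arctan(-83.9/12.0) = -81.9°
cos φ = cos(-81.9°) = 0.142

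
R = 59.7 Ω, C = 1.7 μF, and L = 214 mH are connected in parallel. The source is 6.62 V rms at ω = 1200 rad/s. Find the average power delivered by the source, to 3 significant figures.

734 mW

X_L = ωL = 257 Ω
X_C = 1/(ωC) = 490 Ω
Parallel: admittances add. Y = 1/R + 1/(jωL) + jωC
Y = (0.0168 − j0.00185) S
|Y| = 0.0169 S → |Z| = 1/|Y| = 59.3 Ω, ∠Z = −∠Y = 6.32°
I = V/|Z| = 112 mA
P = VI cos φ = 6.62 × 0.112 × cos(6.32°) = 734 mW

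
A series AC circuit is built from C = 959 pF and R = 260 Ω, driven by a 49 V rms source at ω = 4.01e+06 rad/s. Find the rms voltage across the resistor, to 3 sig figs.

X_C = 1/(ωC) = 260 Ω
Z = 260 − j260 Ω
|Z| = √(260² + 260²) = 368 Ω
I = V/|Z| = 133 mA
V_R = I·|Z_R| = 0.133 × 260 = 34.6 V

34.6 V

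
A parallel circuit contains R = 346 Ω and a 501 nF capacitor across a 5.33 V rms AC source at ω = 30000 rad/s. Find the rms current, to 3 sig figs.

X_C = 1/(ωC) = 66.5 Ω
Parallel: admittances add. Y = 1/R + jωC
Y = (0.00289 + j0.0150) S
|Y| = 0.0153 S → |Z| = 1/|Y| = 65.3 Ω, ∠Z = −∠Y = -79.1°
I = V/|Z| = 5.33/65.3 = 81.6 mA

81.6 mA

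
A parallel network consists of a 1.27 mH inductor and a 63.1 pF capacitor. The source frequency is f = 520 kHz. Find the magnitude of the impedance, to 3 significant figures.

ω = 2πf = 3.267e+06 rad/s
X_L = ωL = 4150 Ω
X_C = 1/(ωC) = 4850 Ω
Parallel: admittances add. Y = 1/(jωL) + jωC
Y = (0 − j3.48e-05) S
|Y| = 3.48e-05 S → |Z| = 1/|Y| = 28700 Ω, ∠Z = −∠Y = 90.0°

28700 Ω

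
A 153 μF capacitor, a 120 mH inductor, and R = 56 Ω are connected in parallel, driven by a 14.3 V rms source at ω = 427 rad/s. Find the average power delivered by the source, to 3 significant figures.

X_L = ωL = 51.2 Ω
X_C = 1/(ωC) = 15.3 Ω
Parallel: admittances add. Y = 1/R + 1/(jωL) + jωC
Y = (0.0179 + j0.0458) S
|Y| = 0.0492 S → |Z| = 1/|Y| = 20.3 Ω, ∠Z = −∠Y = -68.7°
I = V/|Z| = 703 mA
P = VI cos φ = 14.3 × 0.703 × cos(-68.7°) = 3.65 W

3.65 W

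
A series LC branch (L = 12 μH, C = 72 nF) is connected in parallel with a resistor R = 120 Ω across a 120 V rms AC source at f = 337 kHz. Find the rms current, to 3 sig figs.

ω = 2πf = 2.117e+06 rad/s
X_L = ωL = 25.4 Ω
X_C = 1/(ωC) = 6.56 Ω
Branch 1: Z₁ = R = 120 Ω
Branch 2 (series LC): Z₂ = j(X_L − X_C) = j18.8 Ω
Parallel: Z = Z₁Z₂/(Z₁+Z₂), |Z| = 18.6 Ω, ∠Z = 81.1°
I = V/|Z| = 120/18.6 = 6.44 A

6.44 A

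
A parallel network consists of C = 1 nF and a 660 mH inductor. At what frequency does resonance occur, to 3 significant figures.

ω₀ = 1/√(LC) = 1/√(0.66 × 1e-09) = 38920 rad/s
f₀ = ω₀/(2π) = 6.20 kHz

6.20 kHz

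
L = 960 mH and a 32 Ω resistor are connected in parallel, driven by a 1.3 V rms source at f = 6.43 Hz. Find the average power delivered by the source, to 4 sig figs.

52.81 mW

ω = 2πf = 40.40 rad/s
X_L = ωL = 38.78 Ω
Parallel: admittances add. Y = 1/R + 1/(jωL)
Y = (0.03125 − j0.02578) S
|Y| = 0.04051 S → |Z| = 1/|Y| = 24.68 Ω, ∠Z = −∠Y = 39.52°
I = V/|Z| = 52.67 mA
P = VI cos φ = 1.3 × 0.05267 × cos(39.52°) = 52.81 mW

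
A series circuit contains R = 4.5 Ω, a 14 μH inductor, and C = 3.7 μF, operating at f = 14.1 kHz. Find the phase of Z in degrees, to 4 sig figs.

ω = 2πf = 88590 rad/s
X_L = ωL = 1.240 Ω
X_C = 1/(ωC) = 3.051 Ω
Net reactance X = X_L − X_C = -1.810 Ω
Z = 4.500 − j1.810 Ω
|Z| = √(4.500² + 1.810²) = 4.851 Ω
∠Z = arctan(-1.810/4.500) = -21.92°

-21.92°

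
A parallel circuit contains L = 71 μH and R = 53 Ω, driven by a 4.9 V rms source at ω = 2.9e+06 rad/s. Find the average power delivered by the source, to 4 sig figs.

453.0 mW

X_L = ωL = 205.9 Ω
Parallel: admittances add. Y = 1/R + 1/(jωL)
Y = (0.01887 − j0.004857) S
|Y| = 0.01948 S → |Z| = 1/|Y| = 51.33 Ω, ∠Z = −∠Y = 14.43°
I = V/|Z| = 95.47 mA
P = VI cos φ = 4.9 × 0.09547 × cos(14.43°) = 453.0 mW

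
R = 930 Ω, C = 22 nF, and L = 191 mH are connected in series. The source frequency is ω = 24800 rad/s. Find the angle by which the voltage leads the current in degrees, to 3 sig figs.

72.2°

X_L = ωL = 4740 Ω
X_C = 1/(ωC) = 1830 Ω
Net reactance X = X_L − X_C = 2900 Ω
Z = 930 + j2900 Ω
|Z| = √(930² + 2900²) = 3050 Ω
∠Z = arctan(2900/930) = 72.2°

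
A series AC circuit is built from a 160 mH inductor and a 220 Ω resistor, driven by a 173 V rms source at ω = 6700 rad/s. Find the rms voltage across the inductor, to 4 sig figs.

169.5 V

X_L = ωL = 1072 Ω
Z = 220.0 + j1072 Ω
|Z| = √(220.0² + 1072²) = 1094 Ω
I = V/|Z| = 158.1 mA
V_L = I·|Z_L| = 0.1581 × 1072 = 169.5 V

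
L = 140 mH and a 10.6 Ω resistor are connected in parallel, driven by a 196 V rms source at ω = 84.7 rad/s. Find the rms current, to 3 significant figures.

24.8 A

X_L = ωL = 11.9 Ω
Parallel: admittances add. Y = 1/R + 1/(jωL)
Y = (0.0943 − j0.0843) S
|Y| = 0.127 S → |Z| = 1/|Y| = 7.90 Ω, ∠Z = −∠Y = 41.8°
I = V/|Z| = 196/7.90 = 24.8 A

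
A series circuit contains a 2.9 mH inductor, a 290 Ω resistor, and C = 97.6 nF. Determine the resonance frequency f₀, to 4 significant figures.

ω₀ = 1/√(LC) = 1/√(0.0029 × 9.76e-08) = 59440 rad/s
f₀ = ω₀/(2π) = 9.460 kHz

9.460 kHz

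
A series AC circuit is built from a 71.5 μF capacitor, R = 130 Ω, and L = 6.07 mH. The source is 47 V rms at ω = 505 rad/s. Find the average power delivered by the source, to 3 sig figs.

16.4 W

X_L = ωL = 3.07 Ω
X_C = 1/(ωC) = 27.7 Ω
Net reactance X = X_L − X_C = -24.6 Ω
Z = 130 − j24.6 Ω
|Z| = √(130² + 24.6²) = 132 Ω
∠Z = arctan(-24.6/130) = -10.7°
I = V/|Z| = 355 mA
P = VI cos φ = 47 × 0.355 × cos(-10.7°) = 16.4 W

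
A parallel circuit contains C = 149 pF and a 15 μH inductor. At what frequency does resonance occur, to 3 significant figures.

3.37 MHz

ω₀ = 1/√(LC) = 1/√(1.5e-05 × 1.49e-10) = 2.115e+07 rad/s
f₀ = ω₀/(2π) = 3.37 MHz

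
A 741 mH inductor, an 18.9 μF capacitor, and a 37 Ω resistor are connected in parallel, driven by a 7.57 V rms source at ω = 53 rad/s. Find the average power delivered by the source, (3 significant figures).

X_L = ωL = 39.3 Ω
X_C = 1/(ωC) = 998 Ω
Parallel: admittances add. Y = 1/R + 1/(jωL) + jωC
Y = (0.0270 − j0.0245) S
|Y| = 0.0365 S → |Z| = 1/|Y| = 27.4 Ω, ∠Z = −∠Y = 42.1°
I = V/|Z| = 276 mA
P = VI cos φ = 7.57 × 0.276 × cos(42.1°) = 1.55 W

1.55 W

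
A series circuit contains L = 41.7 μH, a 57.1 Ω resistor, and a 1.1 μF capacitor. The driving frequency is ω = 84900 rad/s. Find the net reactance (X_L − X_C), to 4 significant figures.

X_L = ωL = 3.540 Ω
X_C = 1/(ωC) = 10.71 Ω
X = 3.540 − 10.71 = -7.167 Ω

-7.167 Ω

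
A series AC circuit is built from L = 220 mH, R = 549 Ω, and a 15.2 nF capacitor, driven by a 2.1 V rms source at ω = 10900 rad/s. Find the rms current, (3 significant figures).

571 μA

X_L = ωL = 2400 Ω
X_C = 1/(ωC) = 6040 Ω
Net reactance X = X_L − X_C = -3640 Ω
Z = 549 − j3640 Ω
|Z| = √(549² + 3640²) = 3680 Ω
I = V/|Z| = 2.1/3680 = 571 μA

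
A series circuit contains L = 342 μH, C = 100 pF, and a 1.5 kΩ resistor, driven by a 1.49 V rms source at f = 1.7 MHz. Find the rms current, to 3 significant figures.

480 μA

ω = 2πf = 1.068e+07 rad/s
X_L = ωL = 3650 Ω
X_C = 1/(ωC) = 936 Ω
Net reactance X = X_L − X_C = 2720 Ω
Z = 1500 + j2720 Ω
|Z| = √(1500² + 2720²) = 3100 Ω
I = V/|Z| = 1.49/3100 = 480 μA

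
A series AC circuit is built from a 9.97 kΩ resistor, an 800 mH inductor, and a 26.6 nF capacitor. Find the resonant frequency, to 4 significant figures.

ω₀ = 1/√(LC) = 1/√(0.8 × 2.66e-08) = 6855 rad/s
f₀ = ω₀/(2π) = 1.091 kHz

1.091 kHz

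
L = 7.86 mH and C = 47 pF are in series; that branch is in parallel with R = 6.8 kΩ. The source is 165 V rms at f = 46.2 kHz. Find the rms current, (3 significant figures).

ω = 2πf = 290300 rad/s
X_L = ωL = 2280 Ω
X_C = 1/(ωC) = 73300 Ω
Branch 1: Z₁ = R = 6800 Ω
Branch 2 (series LC): Z₂ = j(X_L − X_C) = −j71000 Ω
Parallel: Z = Z₁Z₂/(Z₁+Z₂), |Z| = 6770 Ω, ∠Z = -5.47°
I = V/|Z| = 165/6770 = 24.4 mA

24.4 mA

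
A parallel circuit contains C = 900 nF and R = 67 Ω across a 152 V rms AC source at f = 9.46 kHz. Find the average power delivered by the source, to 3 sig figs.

ω = 2πf = 59440 rad/s
X_C = 1/(ωC) = 18.7 Ω
Parallel: admittances add. Y = 1/R + jωC
Y = (0.0149 + j0.0535) S
|Y| = 0.0555 S → |Z| = 1/|Y| = 18.0 Ω, ∠Z = −∠Y = -74.4°
I = V/|Z| = 8.44 A
P = VI cos φ = 152 × 8.44 × cos(-74.4°) = 345 W

345 W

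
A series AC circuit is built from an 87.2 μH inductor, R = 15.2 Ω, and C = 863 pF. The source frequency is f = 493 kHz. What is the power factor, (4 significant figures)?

ω = 2πf = 3.098e+06 rad/s
X_L = ωL = 270.1 Ω
X_C = 1/(ωC) = 374.1 Ω
Net reactance X = X_L − X_C = -104.0 Ω
Z = 15.20 − j104.0 Ω
|Z| = √(15.20² + 104.0²) = 105.1 Ω
∠Z = arctan(-104.0/15.20) = -81.68°
cos φ = cos(-81.68°) = 0.1447

0.1447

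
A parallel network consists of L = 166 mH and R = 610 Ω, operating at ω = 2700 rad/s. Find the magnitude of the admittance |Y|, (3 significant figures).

2.77 mS

X_L = ωL = 448 Ω
Parallel: admittances add. Y = 1/R + 1/(jωL)
Y = (0.00164 − j0.00223) S
|Y| = 0.00277 S → |Z| = 1/|Y| = 361 Ω, ∠Z = −∠Y = 53.7°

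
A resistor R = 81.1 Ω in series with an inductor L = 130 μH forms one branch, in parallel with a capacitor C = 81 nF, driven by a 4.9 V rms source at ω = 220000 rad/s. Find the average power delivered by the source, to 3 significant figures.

X_L = ωL = 28.6 Ω
X_C = 1/(ωC) = 56.1 Ω
Branch 1 (R+jX_L): Z₁ = 81.1 + j28.6 Ω, |Z₁| = 86.0 Ω
Branch 2 (−jX_C): Z₂ = −j56.1 Ω
Parallel: Z = Z₁Z₂/(Z₁+Z₂), |Z| = 56.3 Ω, ∠Z = -51.8°
I = V/|Z| = 87.0 mA
P = VI cos φ = 4.9 × 0.0870 × cos(-51.8°) = 263 mW

263 mW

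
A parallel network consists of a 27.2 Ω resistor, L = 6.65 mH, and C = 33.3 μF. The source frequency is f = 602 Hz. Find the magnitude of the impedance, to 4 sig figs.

10.67 Ω

ω = 2πf = 3782 rad/s
X_L = ωL = 25.15 Ω
X_C = 1/(ωC) = 7.939 Ω
Parallel: admittances add. Y = 1/R + 1/(jωL) + jωC
Y = (0.03676 + j0.08620) S
|Y| = 0.09371 S → |Z| = 1/|Y| = 10.67 Ω, ∠Z = −∠Y = -66.90°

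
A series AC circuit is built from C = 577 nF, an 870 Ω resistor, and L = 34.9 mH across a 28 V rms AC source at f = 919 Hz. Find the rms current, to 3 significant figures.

ω = 2πf = 5774 rad/s
X_L = ωL = 202 Ω
X_C = 1/(ωC) = 300 Ω
Net reactance X = X_L − X_C = -98.6 Ω
Z = 870 − j98.6 Ω
|Z| = √(870² + 98.6²) = 876 Ω
I = V/|Z| = 28/876 = 32.0 mA

32.0 mA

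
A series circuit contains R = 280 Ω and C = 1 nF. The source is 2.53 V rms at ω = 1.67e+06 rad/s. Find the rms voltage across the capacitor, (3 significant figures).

X_C = 1/(ωC) = 599 Ω
Z = 280 − j599 Ω
|Z| = √(280² + 599²) = 661 Ω
I = V/|Z| = 3.83 mA
V_C = I·|Z_C| = 0.00383 × 599 = 2.29 V

2.29 V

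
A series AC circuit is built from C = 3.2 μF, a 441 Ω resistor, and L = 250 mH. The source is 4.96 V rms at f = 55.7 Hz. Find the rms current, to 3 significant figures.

ω = 2πf = 350.0 rad/s
X_L = ωL = 87.5 Ω
X_C = 1/(ωC) = 893 Ω
Net reactance X = X_L − X_C = -805 Ω
Z = 441 − j805 Ω
|Z| = √(441² + 805²) = 918 Ω
I = V/|Z| = 4.96/918 = 5.40 mA

5.40 mA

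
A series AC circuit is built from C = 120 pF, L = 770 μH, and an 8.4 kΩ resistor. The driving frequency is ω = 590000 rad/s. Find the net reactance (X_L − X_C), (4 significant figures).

X_L = ωL = 454.3 Ω
X_C = 1/(ωC) = 14120 Ω
X = 454.3 − 14120 = -13670 Ω

-13670 Ω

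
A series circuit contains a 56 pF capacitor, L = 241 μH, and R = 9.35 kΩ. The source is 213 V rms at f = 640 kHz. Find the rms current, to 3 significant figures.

21.4 mA

ω = 2πf = 4.021e+06 rad/s
X_L = ωL = 969 Ω
X_C = 1/(ωC) = 4440 Ω
Net reactance X = X_L − X_C = -3470 Ω
Z = 9350 − j3470 Ω
|Z| = √(9350² + 3470²) = 9970 Ω
I = V/|Z| = 213/9970 = 21.4 mA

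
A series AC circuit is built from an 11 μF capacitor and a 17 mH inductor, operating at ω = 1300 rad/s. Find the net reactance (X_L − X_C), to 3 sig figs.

-47.8 Ω

X_L = ωL = 22.1 Ω
X_C = 1/(ωC) = 69.9 Ω
X = 22.1 − 69.9 = -47.8 Ω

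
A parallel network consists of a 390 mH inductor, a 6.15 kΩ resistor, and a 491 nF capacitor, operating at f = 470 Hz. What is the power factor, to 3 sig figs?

0.269

ω = 2πf = 2953 rad/s
X_L = ωL = 1150 Ω
X_C = 1/(ωC) = 690 Ω
Parallel: admittances add. Y = 1/R + 1/(jωL) + jωC
Y = (0.000163 + j0.000582) S
|Y| = 0.000604 S → |Z| = 1/|Y| = 1660 Ω, ∠Z = −∠Y = -74.4°
cos φ = cos(-74.4°) = 0.269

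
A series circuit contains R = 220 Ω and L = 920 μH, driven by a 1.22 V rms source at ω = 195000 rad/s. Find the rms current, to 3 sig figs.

X_L = ωL = 179 Ω
Z = 220 + j179 Ω
|Z| = √(220² + 179²) = 284 Ω
I = V/|Z| = 1.22/284 = 4.30 mA

4.30 mA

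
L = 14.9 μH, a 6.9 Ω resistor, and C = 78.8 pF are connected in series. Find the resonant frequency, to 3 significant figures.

ω₀ = 1/√(LC) = 1/√(1.49e-05 × 7.88e-11) = 2.918e+07 rad/s
f₀ = ω₀/(2π) = 4.64 MHz

4.64 MHz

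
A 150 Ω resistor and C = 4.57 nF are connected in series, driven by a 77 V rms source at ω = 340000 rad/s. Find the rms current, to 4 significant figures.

116.5 mA

X_C = 1/(ωC) = 643.6 Ω
Z = 150.0 − j643.6 Ω
|Z| = √(150.0² + 643.6²) = 660.8 Ω
I = V/|Z| = 77/660.8 = 116.5 mA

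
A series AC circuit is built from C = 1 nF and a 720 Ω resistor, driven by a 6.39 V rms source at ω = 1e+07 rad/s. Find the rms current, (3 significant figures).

8.79 mA

X_C = 1/(ωC) = 100 Ω
Z = 720 − j100 Ω
|Z| = √(720² + 100²) = 727 Ω
I = V/|Z| = 6.39/727 = 8.79 mA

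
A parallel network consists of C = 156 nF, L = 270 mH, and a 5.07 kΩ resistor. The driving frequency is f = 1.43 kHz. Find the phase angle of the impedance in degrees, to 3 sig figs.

ω = 2πf = 8985 rad/s
X_L = ωL = 2430 Ω
X_C = 1/(ωC) = 713 Ω
Parallel: admittances add. Y = 1/R + 1/(jωL) + jωC
Y = (0.000197 + j0.000989) S
|Y| = 0.00101 S → |Z| = 1/|Y| = 991 Ω, ∠Z = −∠Y = -78.7°

-78.7°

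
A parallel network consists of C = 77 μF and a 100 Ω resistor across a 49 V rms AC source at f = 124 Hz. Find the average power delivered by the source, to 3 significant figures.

ω = 2πf = 779.1 rad/s
X_C = 1/(ωC) = 16.7 Ω
Parallel: admittances add. Y = 1/R + jωC
Y = (0.0100 + j0.0600) S
|Y| = 0.0608 S → |Z| = 1/|Y| = 16.4 Ω, ∠Z = −∠Y = -80.5°
I = V/|Z| = 2.98 A
P = VI cos φ = 49 × 2.98 × cos(-80.5°) = 24.0 W

24.0 W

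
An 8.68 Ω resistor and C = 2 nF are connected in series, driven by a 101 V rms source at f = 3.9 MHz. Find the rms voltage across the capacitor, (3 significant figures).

92.9 V

ω = 2πf = 2.45e+07 rad/s
X_C = 1/(ωC) = 20.4 Ω
Z = 8.68 − j20.4 Ω
|Z| = √(8.68² + 20.4²) = 22.2 Ω
I = V/|Z| = 4.55 A
V_C = I·|Z_C| = 4.55 × 20.4 = 92.9 V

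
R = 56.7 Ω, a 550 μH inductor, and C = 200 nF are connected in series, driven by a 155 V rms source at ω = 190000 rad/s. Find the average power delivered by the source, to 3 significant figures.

146 W

X_L = ωL = 104 Ω
X_C = 1/(ωC) = 26.3 Ω
Net reactance X = X_L − X_C = 78.2 Ω
Z = 56.7 + j78.2 Ω
|Z| = √(56.7² + 78.2²) = 96.6 Ω
∠Z = arctan(78.2/56.7) = 54.0°
I = V/|Z| = 1.60 A
P = VI cos φ = 155 × 1.60 × cos(54.0°) = 146 W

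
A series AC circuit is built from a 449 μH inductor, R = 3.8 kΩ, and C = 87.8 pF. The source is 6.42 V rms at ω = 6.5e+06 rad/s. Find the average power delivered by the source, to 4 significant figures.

9.913 mW

X_L = ωL = 2918 Ω
X_C = 1/(ωC) = 1752 Ω
Net reactance X = X_L − X_C = 1166 Ω
Z = 3800 + j1166 Ω
|Z| = √(3800² + 1166²) = 3975 Ω
∠Z = arctan(1166/3800) = 17.06°
I = V/|Z| = 1.615 mA
P = VI cos φ = 6.42 × 0.001615 × cos(17.06°) = 9.913 mW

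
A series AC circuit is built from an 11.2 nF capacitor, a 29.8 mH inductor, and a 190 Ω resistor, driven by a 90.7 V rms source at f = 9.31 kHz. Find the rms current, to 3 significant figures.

315 mA

ω = 2πf = 58500 rad/s
X_L = ωL = 1740 Ω
X_C = 1/(ωC) = 1530 Ω
Net reactance X = X_L − X_C = 217 Ω
Z = 190 + j217 Ω
|Z| = √(190² + 217²) = 288 Ω
I = V/|Z| = 90.7/288 = 315 mA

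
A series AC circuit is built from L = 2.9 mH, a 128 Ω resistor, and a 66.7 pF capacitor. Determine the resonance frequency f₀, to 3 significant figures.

362 kHz

ω₀ = 1/√(LC) = 1/√(0.0029 × 6.67e-11) = 2.274e+06 rad/s
f₀ = ω₀/(2π) = 362 kHz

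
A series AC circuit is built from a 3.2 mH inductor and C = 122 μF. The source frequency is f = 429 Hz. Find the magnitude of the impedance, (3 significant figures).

ω = 2πf = 2695 rad/s
X_L = ωL = 8.63 Ω
X_C = 1/(ωC) = 3.04 Ω
Net reactance X = X_L − X_C = 5.58 Ω
Z = j5.58 Ω
|Z| = √(0² + 5.58²) = 5.58 Ω

5.58 Ω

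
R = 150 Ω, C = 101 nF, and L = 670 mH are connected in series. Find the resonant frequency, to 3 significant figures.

ω₀ = 1/√(LC) = 1/√(0.67 × 1.01e-07) = 3844 rad/s
f₀ = ω₀/(2π) = 612 Hz

612 Hz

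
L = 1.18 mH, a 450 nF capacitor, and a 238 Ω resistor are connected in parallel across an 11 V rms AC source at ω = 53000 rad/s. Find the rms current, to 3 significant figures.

X_L = ωL = 62.5 Ω
X_C = 1/(ωC) = 41.9 Ω
Parallel: admittances add. Y = 1/R + 1/(jωL) + jωC
Y = (0.00420 + j0.00786) S
|Y| = 0.00891 S → |Z| = 1/|Y| = 112 Ω, ∠Z = −∠Y = -61.9°
I = V/|Z| = 11/112 = 98.0 mA

98.0 mA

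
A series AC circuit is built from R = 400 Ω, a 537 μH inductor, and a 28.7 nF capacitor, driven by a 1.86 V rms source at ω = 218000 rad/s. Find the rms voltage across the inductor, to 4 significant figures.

X_L = ωL = 117.1 Ω
X_C = 1/(ωC) = 159.8 Ω
Net reactance X = X_L − X_C = -42.77 Ω
Z = 400.0 − j42.77 Ω
|Z| = √(400.0² + 42.77²) = 402.3 Ω
I = V/|Z| = 4.624 mA
V_L = I·|Z_L| = 0.004624 × 117.1 = 0.5413 V

0.5413 V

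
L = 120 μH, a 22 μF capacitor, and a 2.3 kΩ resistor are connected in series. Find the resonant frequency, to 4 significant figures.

ω₀ = 1/√(LC) = 1/√(0.00012 × 2.2e-05) = 19460 rad/s
f₀ = ω₀/(2π) = 3.098 kHz

3.098 kHz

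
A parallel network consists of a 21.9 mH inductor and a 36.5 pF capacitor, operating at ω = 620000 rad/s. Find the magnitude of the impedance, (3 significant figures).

X_L = ωL = 13600 Ω
X_C = 1/(ωC) = 44200 Ω
Parallel: admittances add. Y = 1/(jωL) + jωC
Y = (0 − j5.1e-05) S
|Y| = 5.1e-05 S → |Z| = 1/|Y| = 19600 Ω, ∠Z = −∠Y = 90.0°

19600 Ω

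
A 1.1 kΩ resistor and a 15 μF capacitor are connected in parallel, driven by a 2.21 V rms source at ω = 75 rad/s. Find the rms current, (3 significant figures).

3.20 mA

X_C = 1/(ωC) = 889 Ω
Parallel: admittances add. Y = 1/R + jωC
Y = (0.000909 + j0.00113) S
|Y| = 0.00145 S → |Z| = 1/|Y| = 691 Ω, ∠Z = −∠Y = -51.1°
I = V/|Z| = 2.21/691 = 3.20 mA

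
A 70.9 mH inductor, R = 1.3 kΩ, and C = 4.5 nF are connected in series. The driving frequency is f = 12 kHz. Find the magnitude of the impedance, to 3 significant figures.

ω = 2πf = 75400 rad/s
X_L = ωL = 5350 Ω
X_C = 1/(ωC) = 2950 Ω
Net reactance X = X_L − X_C = 2400 Ω
Z = 1300 + j2400 Ω
|Z| = √(1300² + 2400²) = 2730 Ω

2730 Ω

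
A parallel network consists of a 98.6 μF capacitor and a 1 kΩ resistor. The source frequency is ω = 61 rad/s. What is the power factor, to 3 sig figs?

0.164

X_C = 1/(ωC) = 166 Ω
Parallel: admittances add. Y = 1/R + jωC
Y = (0.00100 + j0.00601) S
|Y| = 0.00610 S → |Z| = 1/|Y| = 164 Ω, ∠Z = −∠Y = -80.6°
cos φ = cos(-80.6°) = 0.164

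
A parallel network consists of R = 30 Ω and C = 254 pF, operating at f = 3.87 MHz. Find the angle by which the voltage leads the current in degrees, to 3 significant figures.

-10.5°

ω = 2πf = 2.432e+07 rad/s
X_C = 1/(ωC) = 162 Ω
Parallel: admittances add. Y = 1/R + jωC
Y = (0.0333 + j0.00618) S
|Y| = 0.0339 S → |Z| = 1/|Y| = 29.5 Ω, ∠Z = −∠Y = -10.5°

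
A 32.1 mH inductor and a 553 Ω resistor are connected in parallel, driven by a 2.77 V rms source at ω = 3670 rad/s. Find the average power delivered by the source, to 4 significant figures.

X_L = ωL = 117.8 Ω
Parallel: admittances add. Y = 1/R + 1/(jωL)
Y = (0.001808 − j0.008488) S
|Y| = 0.008679 S → |Z| = 1/|Y| = 115.2 Ω, ∠Z = −∠Y = 77.97°
I = V/|Z| = 24.04 mA
P = VI cos φ = 2.77 × 0.02404 × cos(77.97°) = 13.88 mW

13.88 mW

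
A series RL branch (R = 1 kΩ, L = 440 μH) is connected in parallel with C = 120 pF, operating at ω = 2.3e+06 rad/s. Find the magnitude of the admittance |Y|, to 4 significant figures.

542.4 μS

X_L = ωL = 1012 Ω
X_C = 1/(ωC) = 3623 Ω
Branch 1 (R+jX_L): Z₁ = 1000 + j1012 Ω, |Z₁| = 1423 Ω
Branch 2 (−jX_C): Z₂ = −j3623 Ω
Parallel: Z = Z₁Z₂/(Z₁+Z₂), |Z| = 1844 Ω, ∠Z = 24.39°
|Y| = 1/|Z| = 542.4 μS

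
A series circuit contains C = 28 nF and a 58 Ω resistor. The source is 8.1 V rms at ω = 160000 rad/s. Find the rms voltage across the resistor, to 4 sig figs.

X_C = 1/(ωC) = 223.2 Ω
Z = 58.00 − j223.2 Ω
|Z| = √(58.00² + 223.2²) = 230.6 Ω
I = V/|Z| = 35.12 mA
V_R = I·|Z_R| = 0.03512 × 58.00 = 2.037 V

2.037 V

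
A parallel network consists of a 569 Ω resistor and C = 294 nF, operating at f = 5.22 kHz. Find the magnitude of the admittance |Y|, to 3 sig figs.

ω = 2πf = 32800 rad/s
X_C = 1/(ωC) = 104 Ω
Parallel: admittances add. Y = 1/R + jωC
Y = (0.00176 + j0.00964) S
|Y| = 0.00980 S → |Z| = 1/|Y| = 102 Ω, ∠Z = −∠Y = -79.7°

9.80 mS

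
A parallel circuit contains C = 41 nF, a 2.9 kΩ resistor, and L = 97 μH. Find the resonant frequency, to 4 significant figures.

ω₀ = 1/√(LC) = 1/√(9.7e-05 × 4.1e-08) = 501400 rad/s
f₀ = ω₀/(2π) = 79.81 kHz

79.81 kHz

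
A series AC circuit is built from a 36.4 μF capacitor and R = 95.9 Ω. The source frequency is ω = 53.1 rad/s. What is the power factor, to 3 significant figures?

0.182

X_C = 1/(ωC) = 517 Ω
Z = 95.9 − j517 Ω
|Z| = √(95.9² + 517²) = 526 Ω
∠Z = arctan(-517/95.9) = -79.5°
cos φ = cos(-79.5°) = 0.182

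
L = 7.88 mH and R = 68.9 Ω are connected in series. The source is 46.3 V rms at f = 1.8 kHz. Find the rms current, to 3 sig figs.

411 mA

ω = 2πf = 11310 rad/s
X_L = ωL = 89.1 Ω
Z = 68.9 + j89.1 Ω
|Z| = √(68.9² + 89.1²) = 113 Ω
I = V/|Z| = 46.3/113 = 411 mA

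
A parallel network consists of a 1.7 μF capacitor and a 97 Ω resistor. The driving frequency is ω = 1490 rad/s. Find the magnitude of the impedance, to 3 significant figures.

X_C = 1/(ωC) = 395 Ω
Parallel: admittances add. Y = 1/R + jωC
Y = (0.0103 + j0.00253) S
|Y| = 0.0106 S → |Z| = 1/|Y| = 94.2 Ω, ∠Z = −∠Y = -13.8°

94.2 Ω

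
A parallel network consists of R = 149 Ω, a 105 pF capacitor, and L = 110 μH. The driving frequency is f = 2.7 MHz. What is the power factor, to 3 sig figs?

0.983

ω = 2πf = 1.696e+07 rad/s
X_L = ωL = 1870 Ω
X_C = 1/(ωC) = 561 Ω
Parallel: admittances add. Y = 1/R + 1/(jωL) + jωC
Y = (0.00671 + j0.00125) S
|Y| = 0.00683 S → |Z| = 1/|Y| = 146 Ω, ∠Z = −∠Y = -10.5°
cos φ = cos(-10.5°) = 0.983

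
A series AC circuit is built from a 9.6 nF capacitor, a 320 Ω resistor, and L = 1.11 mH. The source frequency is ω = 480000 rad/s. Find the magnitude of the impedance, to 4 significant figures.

X_L = ωL = 532.8 Ω
X_C = 1/(ωC) = 217.0 Ω
Net reactance X = X_L − X_C = 315.8 Ω
Z = 320.0 + j315.8 Ω
|Z| = √(320.0² + 315.8²) = 449.6 Ω

449.6 Ω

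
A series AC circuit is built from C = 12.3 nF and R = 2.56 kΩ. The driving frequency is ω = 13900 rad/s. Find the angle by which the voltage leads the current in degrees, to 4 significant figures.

X_C = 1/(ωC) = 5849 Ω
Z = 2560 − j5849 Ω
|Z| = √(2560² + 5849²) = 6385 Ω
∠Z = arctan(-5849/2560) = -66.36°

-66.36°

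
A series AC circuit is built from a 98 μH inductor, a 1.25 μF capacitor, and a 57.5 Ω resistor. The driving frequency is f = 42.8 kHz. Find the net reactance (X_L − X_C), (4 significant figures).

23.38 Ω

ω = 2πf = 268900 rad/s
X_L = ωL = 26.35 Ω
X_C = 1/(ωC) = 2.975 Ω
X = 26.35 − 2.975 = 23.38 Ω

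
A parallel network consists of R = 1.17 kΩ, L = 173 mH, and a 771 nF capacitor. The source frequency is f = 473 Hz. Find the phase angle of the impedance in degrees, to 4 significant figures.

ω = 2πf = 2972 rad/s
X_L = ωL = 514.1 Ω
X_C = 1/(ωC) = 436.4 Ω
Parallel: admittances add. Y = 1/R + 1/(jωL) + jωC
Y = (0.0008547 + j0.0003464) S
|Y| = 0.0009222 S → |Z| = 1/|Y| = 1084 Ω, ∠Z = −∠Y = -22.06°

-22.06°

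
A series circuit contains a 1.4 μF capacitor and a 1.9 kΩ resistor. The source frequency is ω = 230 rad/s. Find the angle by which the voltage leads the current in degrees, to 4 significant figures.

-58.54°

X_C = 1/(ωC) = 3106 Ω
Z = 1900 − j3106 Ω
|Z| = √(1900² + 3106²) = 3641 Ω
∠Z = arctan(-3106/1900) = -58.54°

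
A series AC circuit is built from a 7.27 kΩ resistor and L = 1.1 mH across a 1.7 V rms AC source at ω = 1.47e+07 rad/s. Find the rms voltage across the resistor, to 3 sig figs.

X_L = ωL = 16200 Ω
Z = 7270 + j16200 Ω
|Z| = √(7270² + 16200²) = 17700 Ω
I = V/|Z| = 95.9 μA
V_R = I·|Z_R| = 9.59e-05 × 7270 = 0.697 V

0.697 V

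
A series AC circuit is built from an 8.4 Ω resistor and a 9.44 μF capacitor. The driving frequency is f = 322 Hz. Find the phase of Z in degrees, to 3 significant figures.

ω = 2πf = 2023 rad/s
X_C = 1/(ωC) = 52.4 Ω
Z = 8.40 − j52.4 Ω
|Z| = √(8.40² + 52.4²) = 53.0 Ω
∠Z = arctan(-52.4/8.40) = -80.9°

-80.9°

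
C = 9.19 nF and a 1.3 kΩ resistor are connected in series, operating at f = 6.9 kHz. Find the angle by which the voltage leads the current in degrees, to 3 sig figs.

-62.6°

ω = 2πf = 43350 rad/s
X_C = 1/(ωC) = 2510 Ω
Z = 1300 − j2510 Ω
|Z| = √(1300² + 2510²) = 2830 Ω
∠Z = arctan(-2510/1300) = -62.6°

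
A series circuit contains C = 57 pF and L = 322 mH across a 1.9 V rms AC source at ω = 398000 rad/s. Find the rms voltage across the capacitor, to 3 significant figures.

0.996 V

X_L = ωL = 128000 Ω
X_C = 1/(ωC) = 44100 Ω
Net reactance X = X_L − X_C = 84100 Ω
Z = j84100 Ω
|Z| = √(0² + 84100²) = 84100 Ω
I = V/|Z| = 22.6 μA
V_C = I·|Z_C| = 2.26e-05 × 44100 = 0.996 V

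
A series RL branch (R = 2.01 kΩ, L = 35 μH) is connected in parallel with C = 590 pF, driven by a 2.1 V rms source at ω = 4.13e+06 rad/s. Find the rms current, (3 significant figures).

5.15 mA

X_L = ωL = 145 Ω
X_C = 1/(ωC) = 410 Ω
Branch 1 (R+jX_L): Z₁ = 2010 + j145 Ω, |Z₁| = 2020 Ω
Branch 2 (−jX_C): Z₂ = −j410 Ω
Parallel: Z = Z₁Z₂/(Z₁+Z₂), |Z| = 408 Ω, ∠Z = -78.4°
I = V/|Z| = 2.1/408 = 5.15 mA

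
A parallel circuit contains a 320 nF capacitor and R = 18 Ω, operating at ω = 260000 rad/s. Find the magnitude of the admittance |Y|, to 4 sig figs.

X_C = 1/(ωC) = 12.02 Ω
Parallel: admittances add. Y = 1/R + jωC
Y = (0.05556 + j0.08320) S
|Y| = 0.1000 S → |Z| = 1/|Y| = 9.996 Ω, ∠Z = −∠Y = -56.27°

100.0 mS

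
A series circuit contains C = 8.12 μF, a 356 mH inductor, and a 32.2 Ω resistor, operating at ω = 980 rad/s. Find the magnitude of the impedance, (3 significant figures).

226 Ω

X_L = ωL = 349 Ω
X_C = 1/(ωC) = 126 Ω
Net reactance X = X_L − X_C = 223 Ω
Z = 32.2 + j223 Ω
|Z| = √(32.2² + 223²) = 226 Ω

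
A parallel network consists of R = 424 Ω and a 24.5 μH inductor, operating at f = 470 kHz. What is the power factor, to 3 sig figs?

0.168

ω = 2πf = 2.953e+06 rad/s
X_L = ωL = 72.4 Ω
Parallel: admittances add. Y = 1/R + 1/(jωL)
Y = (0.00236 − j0.0138) S
|Y| = 0.0140 S → |Z| = 1/|Y| = 71.3 Ω, ∠Z = −∠Y = 80.3°
cos φ = cos(80.3°) = 0.168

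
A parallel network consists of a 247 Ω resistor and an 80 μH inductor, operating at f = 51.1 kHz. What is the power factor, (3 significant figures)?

ω = 2πf = 321100 rad/s
X_L = ωL = 25.7 Ω
Parallel: admittances add. Y = 1/R + 1/(jωL)
Y = (0.00405 − j0.0389) S
|Y| = 0.0391 S → |Z| = 1/|Y| = 25.5 Ω, ∠Z = −∠Y = 84.1°
cos φ = cos(84.1°) = 0.103

0.103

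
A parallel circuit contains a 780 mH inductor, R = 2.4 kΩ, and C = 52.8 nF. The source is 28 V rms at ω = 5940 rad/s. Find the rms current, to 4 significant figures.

11.98 mA

X_L = ωL = 4633 Ω
X_C = 1/(ωC) = 3188 Ω
Parallel: admittances add. Y = 1/R + 1/(jωL) + jωC
Y = (0.0004167 + j9.78e-05) S
|Y| = 0.0004280 S → |Z| = 1/|Y| = 2337 Ω, ∠Z = −∠Y = -13.21°
I = V/|Z| = 28/2337 = 11.98 mA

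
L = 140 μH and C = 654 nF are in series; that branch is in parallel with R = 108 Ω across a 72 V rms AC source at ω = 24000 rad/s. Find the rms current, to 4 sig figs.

1.367 A

X_L = ωL = 3.360 Ω
X_C = 1/(ωC) = 63.71 Ω
Branch 1: Z₁ = R = 108.0 Ω
Branch 2 (series LC): Z₂ = j(X_L − X_C) = −j60.35 Ω
Parallel: Z = Z₁Z₂/(Z₁+Z₂), |Z| = 52.68 Ω, ∠Z = -60.80°
I = V/|Z| = 72/52.68 = 1.367 A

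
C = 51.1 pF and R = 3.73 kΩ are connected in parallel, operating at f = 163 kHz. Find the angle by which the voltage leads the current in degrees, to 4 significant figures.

ω = 2πf = 1.024e+06 rad/s
X_C = 1/(ωC) = 19110 Ω
Parallel: admittances add. Y = 1/R + jωC
Y = (0.0002681 + j5.233e-05) S
|Y| = 0.0002732 S → |Z| = 1/|Y| = 3661 Ω, ∠Z = −∠Y = -11.05°

-11.05°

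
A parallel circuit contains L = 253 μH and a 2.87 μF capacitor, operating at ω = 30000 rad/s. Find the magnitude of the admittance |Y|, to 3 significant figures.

45.7 mS

X_L = ωL = 7.59 Ω
X_C = 1/(ωC) = 11.6 Ω
Parallel: admittances add. Y = 1/(jωL) + jωC
Y = (0 − j0.0457) S
|Y| = 0.0457 S → |Z| = 1/|Y| = 21.9 Ω, ∠Z = −∠Y = 90.0°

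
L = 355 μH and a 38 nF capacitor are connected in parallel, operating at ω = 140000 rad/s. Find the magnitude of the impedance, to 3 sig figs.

X_L = ωL = 49.7 Ω
X_C = 1/(ωC) = 188 Ω
Parallel: admittances add. Y = 1/(jωL) + jωC
Y = (0 − j0.0148) S
|Y| = 0.0148 S → |Z| = 1/|Y| = 67.6 Ω, ∠Z = −∠Y = 90.0°

67.6 Ω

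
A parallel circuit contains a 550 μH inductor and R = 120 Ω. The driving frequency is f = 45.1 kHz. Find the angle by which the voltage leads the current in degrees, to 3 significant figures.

ω = 2πf = 283400 rad/s
X_L = ωL = 156 Ω
Parallel: admittances add. Y = 1/R + 1/(jωL)
Y = (0.00833 − j0.00642) S
|Y| = 0.0105 S → |Z| = 1/|Y| = 95.1 Ω, ∠Z = −∠Y = 37.6°

37.6°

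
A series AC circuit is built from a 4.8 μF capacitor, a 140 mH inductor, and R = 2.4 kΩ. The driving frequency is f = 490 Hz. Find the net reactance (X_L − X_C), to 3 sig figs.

ω = 2πf = 3079 rad/s
X_L = ωL = 431 Ω
X_C = 1/(ωC) = 67.7 Ω
X = 431 − 67.7 = 363 Ω

363 Ω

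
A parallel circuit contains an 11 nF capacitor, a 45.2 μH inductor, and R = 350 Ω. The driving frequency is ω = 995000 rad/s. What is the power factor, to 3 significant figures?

X_L = ωL = 45.0 Ω
X_C = 1/(ωC) = 91.4 Ω
Parallel: admittances add. Y = 1/R + 1/(jωL) + jωC
Y = (0.00286 − j0.0113) S
|Y| = 0.0116 S → |Z| = 1/|Y| = 85.9 Ω, ∠Z = −∠Y = 75.8°
cos φ = cos(75.8°) = 0.245

0.245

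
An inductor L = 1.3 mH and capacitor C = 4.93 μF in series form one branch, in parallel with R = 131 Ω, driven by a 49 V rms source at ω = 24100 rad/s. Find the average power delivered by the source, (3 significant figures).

X_L = ωL = 31.3 Ω
X_C = 1/(ωC) = 8.42 Ω
Branch 1: Z₁ = R = 131 Ω
Branch 2 (series LC): Z₂ = j(X_L − X_C) = j22.9 Ω
Parallel: Z = Z₁Z₂/(Z₁+Z₂), |Z| = 22.6 Ω, ∠Z = 80.1°
I = V/|Z| = 2.17 A
P = VI cos φ = 49 × 2.17 × cos(80.1°) = 18.3 W

18.3 W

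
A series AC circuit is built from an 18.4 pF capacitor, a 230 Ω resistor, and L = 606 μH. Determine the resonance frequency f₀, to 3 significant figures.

1.51 MHz

ω₀ = 1/√(LC) = 1/√(0.000606 × 1.84e-11) = 9.47e+06 rad/s
f₀ = ω₀/(2π) = 1.51 MHz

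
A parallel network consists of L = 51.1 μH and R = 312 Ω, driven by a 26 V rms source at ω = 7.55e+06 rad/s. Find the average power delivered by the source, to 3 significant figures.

X_L = ωL = 386 Ω
Parallel: admittances add. Y = 1/R + 1/(jωL)
Y = (0.00321 − j0.00259) S
|Y| = 0.00412 S → |Z| = 1/|Y| = 243 Ω, ∠Z = −∠Y = 39.0°
I = V/|Z| = 107 mA
P = VI cos φ = 26 × 0.107 × cos(39.0°) = 2.17 W

2.17 W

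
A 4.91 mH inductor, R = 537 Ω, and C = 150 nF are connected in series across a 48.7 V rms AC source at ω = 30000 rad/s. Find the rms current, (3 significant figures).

89.8 mA

X_L = ωL = 147 Ω
X_C = 1/(ωC) = 222 Ω
Net reactance X = X_L − X_C = -74.9 Ω
Z = 537 − j74.9 Ω
|Z| = √(537² + 74.9²) = 542 Ω
I = V/|Z| = 48.7/542 = 89.8 mA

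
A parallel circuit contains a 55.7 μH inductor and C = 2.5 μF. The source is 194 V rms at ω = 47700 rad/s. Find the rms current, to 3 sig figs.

49.9 A

X_L = ωL = 2.66 Ω
X_C = 1/(ωC) = 8.39 Ω
Parallel: admittances add. Y = 1/(jωL) + jωC
Y = (0 − j0.257) S
|Y| = 0.257 S → |Z| = 1/|Y| = 3.89 Ω, ∠Z = −∠Y = 90.0°
I = V/|Z| = 194/3.89 = 49.9 A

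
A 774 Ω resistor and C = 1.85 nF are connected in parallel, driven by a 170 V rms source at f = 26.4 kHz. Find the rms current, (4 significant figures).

225.7 mA

ω = 2πf = 165900 rad/s
X_C = 1/(ωC) = 3259 Ω
Parallel: admittances add. Y = 1/R + jωC
Y = (0.001292 + j0.0003069) S
|Y| = 0.001328 S → |Z| = 1/|Y| = 753.0 Ω, ∠Z = −∠Y = -13.36°
I = V/|Z| = 170/753.0 = 225.7 mA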